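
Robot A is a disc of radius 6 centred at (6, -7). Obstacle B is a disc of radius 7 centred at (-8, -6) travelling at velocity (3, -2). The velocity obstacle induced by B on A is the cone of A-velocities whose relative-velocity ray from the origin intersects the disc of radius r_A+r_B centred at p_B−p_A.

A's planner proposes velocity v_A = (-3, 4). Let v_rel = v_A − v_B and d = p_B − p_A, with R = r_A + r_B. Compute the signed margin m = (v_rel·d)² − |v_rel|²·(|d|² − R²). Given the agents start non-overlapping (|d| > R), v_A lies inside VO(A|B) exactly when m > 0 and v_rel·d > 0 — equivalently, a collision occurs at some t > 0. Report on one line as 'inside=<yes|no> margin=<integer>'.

d = (-14, 1),  |d|² = 197;  R = 6+7 = 13,  c = 197−13² = 28
v_rel = (-6, 6),  |v_rel|² = 72;  v_rel·d = (-6)·(-14) + (6)·(1) = 90
72·t² − 180·t + 28 = 0  ⇒  m = 90² − 72·28 = 6084
m = 6084 > 0,  v_rel·d = 90 > 0  ⇒  inside

inside=yes margin=6084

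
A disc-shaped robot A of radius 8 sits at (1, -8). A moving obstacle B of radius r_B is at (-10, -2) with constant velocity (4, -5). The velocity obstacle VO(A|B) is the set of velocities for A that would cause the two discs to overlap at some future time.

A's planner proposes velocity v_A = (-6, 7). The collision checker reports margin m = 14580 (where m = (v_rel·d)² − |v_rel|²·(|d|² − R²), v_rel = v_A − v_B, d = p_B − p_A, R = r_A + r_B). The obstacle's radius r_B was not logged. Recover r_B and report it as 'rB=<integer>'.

m = 14580
d = (-11, 6);  v_rel = (-10, 12),  |v_rel|² = 244
v_rel×d = (-10)·(6) − (12)·(-11) = 72
since m = R²·244 − 72²:  R² = (5184 + 14580) / 244 = 81
R = √81 = 9  ⇒  r_B = 9 − 8 = 1

rB=1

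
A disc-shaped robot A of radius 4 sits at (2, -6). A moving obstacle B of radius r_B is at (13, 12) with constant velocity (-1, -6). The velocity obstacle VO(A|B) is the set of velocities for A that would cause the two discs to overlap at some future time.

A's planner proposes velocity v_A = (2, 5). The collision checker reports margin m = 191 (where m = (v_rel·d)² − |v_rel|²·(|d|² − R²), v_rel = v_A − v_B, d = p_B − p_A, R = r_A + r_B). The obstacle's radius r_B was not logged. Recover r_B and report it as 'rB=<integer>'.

m = 191
d = (11, 18);  v_rel = (3, 11),  |v_rel|² = 130
v_rel×d = (3)·(18) − (11)·(11) = -67
since m = R²·130 − (-67)²:  R² = (4489 + 191) / 130 = 36
R = √36 = 6  ⇒  r_B = 6 − 4 = 2

rB=2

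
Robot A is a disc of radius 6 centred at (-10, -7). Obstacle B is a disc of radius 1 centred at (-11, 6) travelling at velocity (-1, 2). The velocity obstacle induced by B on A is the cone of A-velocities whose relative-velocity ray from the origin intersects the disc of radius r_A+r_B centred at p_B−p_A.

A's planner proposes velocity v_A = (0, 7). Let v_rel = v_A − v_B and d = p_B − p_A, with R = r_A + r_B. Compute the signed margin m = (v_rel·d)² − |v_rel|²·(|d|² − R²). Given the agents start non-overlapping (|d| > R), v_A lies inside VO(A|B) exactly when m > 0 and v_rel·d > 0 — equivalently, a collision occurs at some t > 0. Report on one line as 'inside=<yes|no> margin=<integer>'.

d = (-1, 13),  |d|² = 170;  R = 6+1 = 7,  c = 170−7² = 121
v_rel = (1, 5),  |v_rel|² = 26;  v_rel·d = (1)·(-1) + (5)·(13) = 64
26·t² − 128·t + 121 = 0  ⇒  m = 64² − 26·121 = 950
m = 950 > 0,  v_rel·d = 64 > 0  ⇒  inside

inside=yes margin=950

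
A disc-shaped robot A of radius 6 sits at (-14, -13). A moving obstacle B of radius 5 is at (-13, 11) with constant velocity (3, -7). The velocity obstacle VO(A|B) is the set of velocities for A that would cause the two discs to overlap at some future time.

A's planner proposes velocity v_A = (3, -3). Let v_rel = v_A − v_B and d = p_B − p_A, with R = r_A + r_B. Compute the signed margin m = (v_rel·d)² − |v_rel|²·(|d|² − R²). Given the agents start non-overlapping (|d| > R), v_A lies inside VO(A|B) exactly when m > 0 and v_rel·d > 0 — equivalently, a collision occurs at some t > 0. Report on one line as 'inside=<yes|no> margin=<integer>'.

d = (1, 24),  |d|² = 577;  R = 6+5 = 11,  c = 577−11² = 456
v_rel = (0, 4),  |v_rel|² = 16;  v_rel·d = (0)·(1) + (4)·(24) = 96
16·t² − 192·t + 456 = 0  ⇒  m = 96² − 16·456 = 1920
m = 1920 > 0,  v_rel·d = 96 > 0  ⇒  inside

inside=yes margin=1920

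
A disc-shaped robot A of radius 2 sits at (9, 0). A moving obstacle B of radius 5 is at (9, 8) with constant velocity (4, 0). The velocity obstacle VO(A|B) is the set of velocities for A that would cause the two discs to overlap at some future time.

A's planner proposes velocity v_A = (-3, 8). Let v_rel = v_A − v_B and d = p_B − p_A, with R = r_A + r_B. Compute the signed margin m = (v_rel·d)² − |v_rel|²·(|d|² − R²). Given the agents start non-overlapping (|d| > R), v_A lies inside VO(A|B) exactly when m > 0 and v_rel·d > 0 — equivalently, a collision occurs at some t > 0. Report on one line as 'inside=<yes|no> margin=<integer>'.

d = (0, 8),  |d|² = 64;  R = 2+5 = 7,  c = 64−7² = 15
v_rel = (-7, 8),  |v_rel|² = 113;  v_rel·d = (-7)·(0) + (8)·(8) = 64
113·t² − 128·t + 15 = 0  ⇒  m = 64² − 113·15 = 2401
m = 2401 > 0,  v_rel·d = 64 > 0  ⇒  inside

inside=yes margin=2401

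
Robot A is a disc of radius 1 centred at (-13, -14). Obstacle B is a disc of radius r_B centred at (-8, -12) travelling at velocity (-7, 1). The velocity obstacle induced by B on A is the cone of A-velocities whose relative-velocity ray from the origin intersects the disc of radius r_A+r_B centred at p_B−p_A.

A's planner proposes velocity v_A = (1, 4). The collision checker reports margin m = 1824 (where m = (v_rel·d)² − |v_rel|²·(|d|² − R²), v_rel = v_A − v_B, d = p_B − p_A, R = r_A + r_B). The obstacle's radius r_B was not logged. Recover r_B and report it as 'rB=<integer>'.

m = 1824
d = (5, 2);  v_rel = (8, 3),  |v_rel|² = 73
v_rel×d = (8)·(2) − (3)·(5) = 1
since m = R²·73 − 1²:  R² = (1 + 1824) / 73 = 25
R = √25 = 5  ⇒  r_B = 5 − 1 = 4

rB=4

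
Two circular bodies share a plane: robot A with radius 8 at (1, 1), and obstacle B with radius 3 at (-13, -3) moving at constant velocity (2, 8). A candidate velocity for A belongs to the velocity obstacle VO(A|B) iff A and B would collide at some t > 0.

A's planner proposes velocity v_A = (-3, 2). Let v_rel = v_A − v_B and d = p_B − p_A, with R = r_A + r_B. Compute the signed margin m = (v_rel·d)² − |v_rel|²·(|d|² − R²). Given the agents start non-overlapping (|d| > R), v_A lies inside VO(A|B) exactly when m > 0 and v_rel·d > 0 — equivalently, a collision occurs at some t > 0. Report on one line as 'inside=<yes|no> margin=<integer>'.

d = (-14, -4),  |d|² = 212;  R = 8+3 = 11,  c = 212−11² = 91
v_rel = (-5, -6),  |v_rel|² = 61;  v_rel·d = (-5)·(-14) + (-6)·(-4) = 94
61·t² − 188·t + 91 = 0  ⇒  m = 94² − 61·91 = 3285
m = 3285 > 0,  v_rel·d = 94 > 0  ⇒  inside

inside=yes margin=3285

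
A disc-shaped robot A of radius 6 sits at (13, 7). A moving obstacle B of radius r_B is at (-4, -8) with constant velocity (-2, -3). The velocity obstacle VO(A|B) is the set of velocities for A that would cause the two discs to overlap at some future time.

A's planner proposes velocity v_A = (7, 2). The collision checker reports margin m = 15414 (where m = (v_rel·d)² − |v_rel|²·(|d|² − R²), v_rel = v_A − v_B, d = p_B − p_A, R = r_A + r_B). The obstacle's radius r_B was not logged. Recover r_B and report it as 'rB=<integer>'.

m = 15414
d = (-17, -15);  v_rel = (9, 5),  |v_rel|² = 106
v_rel×d = (9)·(-15) − (5)·(-17) = -50
since m = R²·106 − (-50)²:  R² = (2500 + 15414) / 106 = 169
R = √169 = 13  ⇒  r_B = 13 − 6 = 7

rB=7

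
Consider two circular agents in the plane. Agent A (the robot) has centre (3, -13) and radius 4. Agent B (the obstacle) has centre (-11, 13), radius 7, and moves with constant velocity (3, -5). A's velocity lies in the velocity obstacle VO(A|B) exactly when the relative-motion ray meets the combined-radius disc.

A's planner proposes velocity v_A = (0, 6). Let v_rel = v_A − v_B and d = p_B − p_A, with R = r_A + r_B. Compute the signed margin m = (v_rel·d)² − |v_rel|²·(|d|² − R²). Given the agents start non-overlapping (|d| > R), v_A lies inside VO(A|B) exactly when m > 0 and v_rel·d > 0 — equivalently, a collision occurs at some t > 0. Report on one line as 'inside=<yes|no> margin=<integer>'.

d = (-14, 26),  |d|² = 872;  R = 4+7 = 11,  c = 872−11² = 751
v_rel = (-3, 11),  |v_rel|² = 130;  v_rel·d = (-3)·(-14) + (11)·(26) = 328
130·t² − 656·t + 751 = 0  ⇒  m = 328² − 130·751 = 9954
m = 9954 > 0,  v_rel·d = 328 > 0  ⇒  inside

inside=yes margin=9954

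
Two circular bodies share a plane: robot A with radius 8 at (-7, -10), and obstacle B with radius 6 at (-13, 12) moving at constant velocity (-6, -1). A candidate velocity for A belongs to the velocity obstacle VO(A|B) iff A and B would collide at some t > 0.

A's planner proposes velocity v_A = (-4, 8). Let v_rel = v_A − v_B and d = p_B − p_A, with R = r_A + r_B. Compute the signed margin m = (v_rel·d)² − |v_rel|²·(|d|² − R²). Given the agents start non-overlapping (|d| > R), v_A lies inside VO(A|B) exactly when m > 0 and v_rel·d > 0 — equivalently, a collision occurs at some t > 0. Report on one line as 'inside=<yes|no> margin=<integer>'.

d = (-6, 22),  |d|² = 520;  R = 8+6 = 14,  c = 520−14² = 324
v_rel = (2, 9),  |v_rel|² = 85;  v_rel·d = (2)·(-6) + (9)·(22) = 186
85·t² − 372·t + 324 = 0  ⇒  m = 186² − 85·324 = 7056
m = 7056 > 0,  v_rel·d = 186 > 0  ⇒  inside

inside=yes margin=7056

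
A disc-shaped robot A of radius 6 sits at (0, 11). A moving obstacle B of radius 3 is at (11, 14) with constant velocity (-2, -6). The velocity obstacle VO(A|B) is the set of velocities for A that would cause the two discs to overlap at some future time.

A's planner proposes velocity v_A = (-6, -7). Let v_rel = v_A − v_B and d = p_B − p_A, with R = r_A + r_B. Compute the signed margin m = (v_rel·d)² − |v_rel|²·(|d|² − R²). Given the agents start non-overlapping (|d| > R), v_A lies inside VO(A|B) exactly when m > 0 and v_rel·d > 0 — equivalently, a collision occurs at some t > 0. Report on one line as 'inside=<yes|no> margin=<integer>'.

d = (11, 3),  |d|² = 130;  R = 6+3 = 9,  c = 130−9² = 49
v_rel = (-4, -1),  |v_rel|² = 17;  v_rel·d = (-4)·(11) + (-1)·(3) = -47
17·t² + 94·t + 49 = 0  ⇒  m = (-47)² − 17·49 = 1376
m = 1376 > 0,  v_rel·d = -47 < 0  ⇒  outside

inside=no margin=1376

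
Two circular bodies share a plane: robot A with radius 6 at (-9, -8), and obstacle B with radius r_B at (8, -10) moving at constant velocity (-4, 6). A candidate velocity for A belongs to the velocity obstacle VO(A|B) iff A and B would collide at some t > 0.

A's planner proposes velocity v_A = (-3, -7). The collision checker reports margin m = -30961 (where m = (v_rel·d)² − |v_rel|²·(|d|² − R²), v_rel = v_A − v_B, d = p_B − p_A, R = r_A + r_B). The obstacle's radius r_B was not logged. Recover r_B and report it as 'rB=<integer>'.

m = -30961
d = (17, -2);  v_rel = (1, -13),  |v_rel|² = 170
v_rel×d = (1)·(-2) − (-13)·(17) = 219
since m = R²·170 − 219²:  R² = (47961 + -30961) / 170 = 100
R = √100 = 10  ⇒  r_B = 10 − 6 = 4

rB=4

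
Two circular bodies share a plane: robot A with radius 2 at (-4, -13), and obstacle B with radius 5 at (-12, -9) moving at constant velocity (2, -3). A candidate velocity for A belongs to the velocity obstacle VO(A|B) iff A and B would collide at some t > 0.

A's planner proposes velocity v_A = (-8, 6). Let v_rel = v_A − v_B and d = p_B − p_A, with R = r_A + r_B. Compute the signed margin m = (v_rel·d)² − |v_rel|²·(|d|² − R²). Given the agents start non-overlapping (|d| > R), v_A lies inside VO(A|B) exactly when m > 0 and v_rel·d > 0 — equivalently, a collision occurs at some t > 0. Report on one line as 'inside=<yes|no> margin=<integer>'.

d = (-8, 4),  |d|² = 80;  R = 2+5 = 7,  c = 80−7² = 31
v_rel = (-10, 9),  |v_rel|² = 181;  v_rel·d = (-10)·(-8) + (9)·(4) = 116
181·t² − 232·t + 31 = 0  ⇒  m = 116² − 181·31 = 7845
m = 7845 > 0,  v_rel·d = 116 > 0  ⇒  inside

inside=yes margin=7845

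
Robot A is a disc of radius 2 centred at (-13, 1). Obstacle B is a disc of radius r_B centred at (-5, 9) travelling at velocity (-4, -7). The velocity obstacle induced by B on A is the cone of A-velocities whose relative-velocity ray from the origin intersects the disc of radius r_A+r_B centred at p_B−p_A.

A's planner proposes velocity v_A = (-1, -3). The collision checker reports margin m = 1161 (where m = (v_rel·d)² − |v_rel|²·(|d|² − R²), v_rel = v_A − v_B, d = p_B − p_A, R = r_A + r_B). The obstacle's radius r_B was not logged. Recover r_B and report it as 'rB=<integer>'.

m = 1161
d = (8, 8);  v_rel = (3, 4),  |v_rel|² = 25
v_rel×d = (3)·(8) − (4)·(8) = -8
since m = R²·25 − (-8)²:  R² = (64 + 1161) / 25 = 49
R = √49 = 7  ⇒  r_B = 7 − 2 = 5

rB=5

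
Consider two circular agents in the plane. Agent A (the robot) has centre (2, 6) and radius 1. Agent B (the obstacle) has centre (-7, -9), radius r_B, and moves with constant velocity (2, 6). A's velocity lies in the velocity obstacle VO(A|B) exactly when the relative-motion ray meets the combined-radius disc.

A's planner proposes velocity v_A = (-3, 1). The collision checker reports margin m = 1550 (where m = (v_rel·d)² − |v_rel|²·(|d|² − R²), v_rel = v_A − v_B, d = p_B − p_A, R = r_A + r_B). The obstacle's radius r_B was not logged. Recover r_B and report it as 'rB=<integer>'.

m = 1550
d = (-9, -15);  v_rel = (-5, -5),  |v_rel|² = 50
v_rel×d = (-5)·(-15) − (-5)·(-9) = 30
since m = R²·50 − 30²:  R² = (900 + 1550) / 50 = 49
R = √49 = 7  ⇒  r_B = 7 − 1 = 6

rB=6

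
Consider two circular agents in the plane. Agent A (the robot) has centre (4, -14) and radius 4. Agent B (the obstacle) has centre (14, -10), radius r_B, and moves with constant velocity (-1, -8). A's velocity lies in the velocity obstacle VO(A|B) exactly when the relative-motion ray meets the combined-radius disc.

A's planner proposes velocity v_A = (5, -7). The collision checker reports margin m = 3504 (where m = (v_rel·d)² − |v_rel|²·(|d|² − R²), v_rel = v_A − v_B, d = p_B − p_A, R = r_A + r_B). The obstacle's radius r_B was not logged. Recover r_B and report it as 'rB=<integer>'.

m = 3504
d = (10, 4);  v_rel = (6, 1),  |v_rel|² = 37
v_rel×d = (6)·(4) − (1)·(10) = 14
since m = R²·37 − 14²:  R² = (196 + 3504) / 37 = 100
R = √100 = 10  ⇒  r_B = 10 − 4 = 6

rB=6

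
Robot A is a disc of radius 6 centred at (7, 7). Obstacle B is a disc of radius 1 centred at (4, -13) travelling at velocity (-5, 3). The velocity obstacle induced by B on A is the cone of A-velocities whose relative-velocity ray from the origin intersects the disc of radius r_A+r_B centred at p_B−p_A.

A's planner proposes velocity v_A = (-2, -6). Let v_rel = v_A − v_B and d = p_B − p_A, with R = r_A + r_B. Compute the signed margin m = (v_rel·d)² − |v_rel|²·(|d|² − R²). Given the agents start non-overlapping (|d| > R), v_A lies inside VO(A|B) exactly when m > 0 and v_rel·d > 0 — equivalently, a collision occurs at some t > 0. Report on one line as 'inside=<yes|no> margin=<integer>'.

d = (-3, -20),  |d|² = 409;  R = 6+1 = 7,  c = 409−7² = 360
v_rel = (3, -9),  |v_rel|² = 90;  v_rel·d = (3)·(-3) + (-9)·(-20) = 171
90·t² − 342·t + 360 = 0  ⇒  m = 171² − 90·360 = -3159
m = -3159 < 0,  v_rel·d = 171 > 0  ⇒  outside

inside=no margin=-3159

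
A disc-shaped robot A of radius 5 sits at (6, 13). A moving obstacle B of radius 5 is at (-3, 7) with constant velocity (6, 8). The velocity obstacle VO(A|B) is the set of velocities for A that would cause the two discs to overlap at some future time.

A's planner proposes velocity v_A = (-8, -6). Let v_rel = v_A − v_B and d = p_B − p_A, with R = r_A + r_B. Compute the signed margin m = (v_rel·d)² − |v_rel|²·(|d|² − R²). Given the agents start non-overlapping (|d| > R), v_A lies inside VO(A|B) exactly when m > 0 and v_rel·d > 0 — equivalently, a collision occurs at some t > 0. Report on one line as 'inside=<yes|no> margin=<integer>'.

d = (-9, -6),  |d|² = 117;  R = 5+5 = 10,  c = 117−10² = 17
v_rel = (-14, -14),  |v_rel|² = 392;  v_rel·d = (-14)·(-9) + (-14)·(-6) = 210
392·t² − 420·t + 17 = 0  ⇒  m = 210² − 392·17 = 37436
m = 37436 > 0,  v_rel·d = 210 > 0  ⇒  inside

inside=yes margin=37436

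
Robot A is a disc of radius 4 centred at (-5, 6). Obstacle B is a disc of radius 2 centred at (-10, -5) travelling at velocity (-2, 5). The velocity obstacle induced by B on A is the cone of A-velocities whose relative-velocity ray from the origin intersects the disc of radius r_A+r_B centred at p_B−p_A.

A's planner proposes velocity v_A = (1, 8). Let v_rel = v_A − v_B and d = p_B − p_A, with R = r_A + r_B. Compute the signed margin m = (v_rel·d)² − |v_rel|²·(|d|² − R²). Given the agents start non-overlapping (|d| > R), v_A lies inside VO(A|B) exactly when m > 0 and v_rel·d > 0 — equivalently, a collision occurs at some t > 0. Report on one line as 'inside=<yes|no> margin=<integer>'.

d = (-5, -11),  |d|² = 146;  R = 4+2 = 6,  c = 146−6² = 110
v_rel = (3, 3),  |v_rel|² = 18;  v_rel·d = (3)·(-5) + (3)·(-11) = -48
18·t² + 96·t + 110 = 0  ⇒  m = (-48)² − 18·110 = 324
m = 324 > 0,  v_rel·d = -48 < 0  ⇒  outside

inside=no margin=324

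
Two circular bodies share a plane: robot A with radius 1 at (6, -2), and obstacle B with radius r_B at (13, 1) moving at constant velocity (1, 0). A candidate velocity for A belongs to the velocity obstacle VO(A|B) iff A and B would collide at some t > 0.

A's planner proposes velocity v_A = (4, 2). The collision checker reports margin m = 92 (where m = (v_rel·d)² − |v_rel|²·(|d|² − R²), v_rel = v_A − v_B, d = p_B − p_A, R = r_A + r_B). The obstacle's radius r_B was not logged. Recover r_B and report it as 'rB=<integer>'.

m = 92
d = (7, 3);  v_rel = (3, 2),  |v_rel|² = 13
v_rel×d = (3)·(3) − (2)·(7) = -5
since m = R²·13 − (-5)²:  R² = (25 + 92) / 13 = 9
R = √9 = 3  ⇒  r_B = 3 − 1 = 2

rB=2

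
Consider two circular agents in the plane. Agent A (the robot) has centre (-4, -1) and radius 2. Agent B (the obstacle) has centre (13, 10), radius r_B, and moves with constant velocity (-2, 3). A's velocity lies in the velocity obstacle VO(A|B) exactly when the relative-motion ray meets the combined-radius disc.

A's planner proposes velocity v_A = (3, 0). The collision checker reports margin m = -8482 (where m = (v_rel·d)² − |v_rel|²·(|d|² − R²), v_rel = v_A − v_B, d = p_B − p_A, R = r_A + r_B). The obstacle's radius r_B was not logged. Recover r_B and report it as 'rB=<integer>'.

m = -8482
d = (17, 11);  v_rel = (5, -3),  |v_rel|² = 34
v_rel×d = (5)·(11) − (-3)·(17) = 106
since m = R²·34 − 106²:  R² = (11236 + -8482) / 34 = 81
R = √81 = 9  ⇒  r_B = 9 − 2 = 7

rB=7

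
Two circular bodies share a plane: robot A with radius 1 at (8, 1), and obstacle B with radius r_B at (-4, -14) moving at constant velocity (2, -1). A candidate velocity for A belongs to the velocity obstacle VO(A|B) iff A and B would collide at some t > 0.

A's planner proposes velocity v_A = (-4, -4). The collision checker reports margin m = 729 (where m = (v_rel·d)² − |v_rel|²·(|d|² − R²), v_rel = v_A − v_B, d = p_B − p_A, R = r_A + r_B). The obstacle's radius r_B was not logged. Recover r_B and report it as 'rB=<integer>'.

m = 729
d = (-12, -15);  v_rel = (-6, -3),  |v_rel|² = 45
v_rel×d = (-6)·(-15) − (-3)·(-12) = 54
since m = R²·45 − 54²:  R² = (2916 + 729) / 45 = 81
R = √81 = 9  ⇒  r_B = 9 − 1 = 8

rB=8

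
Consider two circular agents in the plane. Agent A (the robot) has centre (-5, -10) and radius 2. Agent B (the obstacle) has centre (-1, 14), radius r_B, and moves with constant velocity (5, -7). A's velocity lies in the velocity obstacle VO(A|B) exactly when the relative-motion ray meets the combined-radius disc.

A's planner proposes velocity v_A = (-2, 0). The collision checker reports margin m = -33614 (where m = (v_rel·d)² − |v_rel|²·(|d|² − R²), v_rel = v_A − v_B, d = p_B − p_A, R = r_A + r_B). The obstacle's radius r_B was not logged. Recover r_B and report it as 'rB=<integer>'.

m = -33614
d = (4, 24);  v_rel = (-7, 7),  |v_rel|² = 98
v_rel×d = (-7)·(24) − (7)·(4) = -196
since m = R²·98 − (-196)²:  R² = (38416 + -33614) / 98 = 49
R = √49 = 7  ⇒  r_B = 7 − 2 = 5

rB=5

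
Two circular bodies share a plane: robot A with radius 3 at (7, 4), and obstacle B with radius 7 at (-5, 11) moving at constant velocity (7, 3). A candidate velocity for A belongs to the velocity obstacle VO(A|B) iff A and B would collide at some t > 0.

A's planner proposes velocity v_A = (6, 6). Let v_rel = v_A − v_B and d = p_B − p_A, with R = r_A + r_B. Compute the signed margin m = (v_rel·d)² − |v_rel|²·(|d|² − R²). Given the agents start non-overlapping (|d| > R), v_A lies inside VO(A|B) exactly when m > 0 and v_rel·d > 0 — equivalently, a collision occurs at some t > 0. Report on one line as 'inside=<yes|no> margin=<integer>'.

d = (-12, 7),  |d|² = 193;  R = 3+7 = 10,  c = 193−10² = 93
v_rel = (-1, 3),  |v_rel|² = 10;  v_rel·d = (-1)·(-12) + (3)·(7) = 33
10·t² − 66·t + 93 = 0  ⇒  m = 33² − 10·93 = 159
m = 159 > 0,  v_rel·d = 33 > 0  ⇒  inside

inside=yes margin=159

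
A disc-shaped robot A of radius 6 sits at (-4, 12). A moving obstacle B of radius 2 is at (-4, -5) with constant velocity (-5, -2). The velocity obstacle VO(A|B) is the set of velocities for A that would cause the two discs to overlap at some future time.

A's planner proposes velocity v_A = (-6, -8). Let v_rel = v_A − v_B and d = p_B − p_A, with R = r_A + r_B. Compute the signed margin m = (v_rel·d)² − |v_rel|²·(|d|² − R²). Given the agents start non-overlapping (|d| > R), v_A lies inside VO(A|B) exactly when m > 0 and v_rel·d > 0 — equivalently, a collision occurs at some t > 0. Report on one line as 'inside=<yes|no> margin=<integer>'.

d = (0, -17),  |d|² = 289;  R = 6+2 = 8,  c = 289−8² = 225
v_rel = (-1, -6),  |v_rel|² = 37;  v_rel·d = (-1)·(0) + (-6)·(-17) = 102
37·t² − 204·t + 225 = 0  ⇒  m = 102² − 37·225 = 2079
m = 2079 > 0,  v_rel·d = 102 > 0  ⇒  inside

inside=yes margin=2079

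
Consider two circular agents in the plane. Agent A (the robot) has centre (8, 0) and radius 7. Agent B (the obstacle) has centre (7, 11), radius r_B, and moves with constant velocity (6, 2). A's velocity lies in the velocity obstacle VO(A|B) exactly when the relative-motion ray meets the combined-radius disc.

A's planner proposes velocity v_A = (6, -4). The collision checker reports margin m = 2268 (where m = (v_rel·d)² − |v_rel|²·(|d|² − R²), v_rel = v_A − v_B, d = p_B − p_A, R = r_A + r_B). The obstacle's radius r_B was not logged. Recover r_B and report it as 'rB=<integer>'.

m = 2268
d = (-1, 11);  v_rel = (0, -6),  |v_rel|² = 36
v_rel×d = (0)·(11) − (-6)·(-1) = -6
since m = R²·36 − (-6)²:  R² = (36 + 2268) / 36 = 64
R = √64 = 8  ⇒  r_B = 8 − 7 = 1

rB=1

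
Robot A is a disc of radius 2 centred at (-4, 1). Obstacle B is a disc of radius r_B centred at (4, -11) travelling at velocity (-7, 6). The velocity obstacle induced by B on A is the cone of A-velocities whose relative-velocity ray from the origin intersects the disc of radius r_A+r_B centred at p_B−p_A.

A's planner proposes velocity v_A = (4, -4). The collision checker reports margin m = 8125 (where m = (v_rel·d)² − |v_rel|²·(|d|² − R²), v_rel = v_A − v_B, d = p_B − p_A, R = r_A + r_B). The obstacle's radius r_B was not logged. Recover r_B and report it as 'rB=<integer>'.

m = 8125
d = (8, -12);  v_rel = (11, -10),  |v_rel|² = 221
v_rel×d = (11)·(-12) − (-10)·(8) = -52
since m = R²·221 − (-52)²:  R² = (2704 + 8125) / 221 = 49
R = √49 = 7  ⇒  r_B = 7 − 2 = 5

rB=5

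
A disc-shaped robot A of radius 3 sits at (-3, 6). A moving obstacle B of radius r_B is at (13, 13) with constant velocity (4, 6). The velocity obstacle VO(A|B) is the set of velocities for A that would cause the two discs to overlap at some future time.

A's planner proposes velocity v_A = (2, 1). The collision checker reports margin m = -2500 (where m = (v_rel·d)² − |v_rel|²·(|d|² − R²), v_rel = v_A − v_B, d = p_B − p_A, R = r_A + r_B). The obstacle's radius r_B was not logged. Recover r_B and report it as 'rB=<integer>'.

m = -2500
d = (16, 7);  v_rel = (-2, -5),  |v_rel|² = 29
v_rel×d = (-2)·(7) − (-5)·(16) = 66
since m = R²·29 − 66²:  R² = (4356 + -2500) / 29 = 64
R = √64 = 8  ⇒  r_B = 8 − 3 = 5

rB=5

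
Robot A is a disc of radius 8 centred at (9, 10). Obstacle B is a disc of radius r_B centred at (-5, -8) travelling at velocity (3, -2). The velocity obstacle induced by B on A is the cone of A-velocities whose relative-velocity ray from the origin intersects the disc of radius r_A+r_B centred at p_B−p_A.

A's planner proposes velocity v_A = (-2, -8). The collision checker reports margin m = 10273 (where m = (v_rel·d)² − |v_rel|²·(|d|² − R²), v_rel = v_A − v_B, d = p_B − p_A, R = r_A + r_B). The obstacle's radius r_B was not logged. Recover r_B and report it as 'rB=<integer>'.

m = 10273
d = (-14, -18);  v_rel = (-5, -6),  |v_rel|² = 61
v_rel×d = (-5)·(-18) − (-6)·(-14) = 6
since m = R²·61 − 6²:  R² = (36 + 10273) / 61 = 169
R = √169 = 13  ⇒  r_B = 13 − 8 = 5

rB=5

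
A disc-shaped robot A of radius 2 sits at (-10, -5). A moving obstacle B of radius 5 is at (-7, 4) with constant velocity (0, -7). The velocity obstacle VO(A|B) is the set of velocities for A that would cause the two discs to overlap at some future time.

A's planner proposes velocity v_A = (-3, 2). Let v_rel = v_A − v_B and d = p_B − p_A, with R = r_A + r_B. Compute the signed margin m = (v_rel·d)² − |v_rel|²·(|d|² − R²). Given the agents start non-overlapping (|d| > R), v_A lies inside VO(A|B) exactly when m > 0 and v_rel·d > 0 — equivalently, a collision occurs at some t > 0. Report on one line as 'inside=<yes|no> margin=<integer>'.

d = (3, 9),  |d|² = 90;  R = 2+5 = 7,  c = 90−7² = 41
v_rel = (-3, 9),  |v_rel|² = 90;  v_rel·d = (-3)·(3) + (9)·(9) = 72
90·t² − 144·t + 41 = 0  ⇒  m = 72² − 90·41 = 1494
m = 1494 > 0,  v_rel·d = 72 > 0  ⇒  inside

inside=yes margin=1494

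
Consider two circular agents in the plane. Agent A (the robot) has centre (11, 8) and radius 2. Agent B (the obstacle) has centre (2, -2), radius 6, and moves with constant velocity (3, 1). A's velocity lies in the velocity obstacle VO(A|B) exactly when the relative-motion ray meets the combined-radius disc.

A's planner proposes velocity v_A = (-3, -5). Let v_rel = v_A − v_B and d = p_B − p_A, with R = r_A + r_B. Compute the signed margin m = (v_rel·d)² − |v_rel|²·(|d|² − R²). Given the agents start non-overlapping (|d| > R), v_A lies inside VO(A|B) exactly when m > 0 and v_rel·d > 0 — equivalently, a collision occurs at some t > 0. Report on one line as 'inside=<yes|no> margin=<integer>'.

d = (-9, -10),  |d|² = 181;  R = 2+6 = 8,  c = 181−8² = 117
v_rel = (-6, -6),  |v_rel|² = 72;  v_rel·d = (-6)·(-9) + (-6)·(-10) = 114
72·t² − 228·t + 117 = 0  ⇒  m = 114² − 72·117 = 4572
m = 4572 > 0,  v_rel·d = 114 > 0  ⇒  inside

inside=yes margin=4572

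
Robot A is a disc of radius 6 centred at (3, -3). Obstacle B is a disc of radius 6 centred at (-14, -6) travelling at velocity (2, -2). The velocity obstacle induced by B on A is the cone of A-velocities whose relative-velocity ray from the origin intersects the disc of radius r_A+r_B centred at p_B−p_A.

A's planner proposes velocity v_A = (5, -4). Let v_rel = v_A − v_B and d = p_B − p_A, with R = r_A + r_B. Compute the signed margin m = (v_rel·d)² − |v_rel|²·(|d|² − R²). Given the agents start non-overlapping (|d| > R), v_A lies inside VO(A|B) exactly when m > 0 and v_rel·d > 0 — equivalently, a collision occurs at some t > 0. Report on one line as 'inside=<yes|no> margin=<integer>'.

d = (-17, -3),  |d|² = 298;  R = 6+6 = 12,  c = 298−12² = 154
v_rel = (3, -2),  |v_rel|² = 13;  v_rel·d = (3)·(-17) + (-2)·(-3) = -45
13·t² + 90·t + 154 = 0  ⇒  m = (-45)² − 13·154 = 23
m = 23 > 0,  v_rel·d = -45 < 0  ⇒  outside

inside=no margin=23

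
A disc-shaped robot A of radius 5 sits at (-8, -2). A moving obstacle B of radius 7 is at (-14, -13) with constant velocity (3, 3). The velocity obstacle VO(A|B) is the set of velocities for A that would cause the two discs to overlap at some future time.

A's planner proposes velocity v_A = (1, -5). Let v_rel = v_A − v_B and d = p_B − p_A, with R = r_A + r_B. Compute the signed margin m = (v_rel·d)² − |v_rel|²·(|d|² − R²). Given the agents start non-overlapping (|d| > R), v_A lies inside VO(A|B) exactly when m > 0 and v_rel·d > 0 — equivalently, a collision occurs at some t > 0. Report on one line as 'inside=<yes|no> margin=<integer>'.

d = (-6, -11),  |d|² = 157;  R = 5+7 = 12,  c = 157−12² = 13
v_rel = (-2, -8),  |v_rel|² = 68;  v_rel·d = (-2)·(-6) + (-8)·(-11) = 100
68·t² − 200·t + 13 = 0  ⇒  m = 100² − 68·13 = 9116
m = 9116 > 0,  v_rel·d = 100 > 0  ⇒  inside

inside=yes margin=9116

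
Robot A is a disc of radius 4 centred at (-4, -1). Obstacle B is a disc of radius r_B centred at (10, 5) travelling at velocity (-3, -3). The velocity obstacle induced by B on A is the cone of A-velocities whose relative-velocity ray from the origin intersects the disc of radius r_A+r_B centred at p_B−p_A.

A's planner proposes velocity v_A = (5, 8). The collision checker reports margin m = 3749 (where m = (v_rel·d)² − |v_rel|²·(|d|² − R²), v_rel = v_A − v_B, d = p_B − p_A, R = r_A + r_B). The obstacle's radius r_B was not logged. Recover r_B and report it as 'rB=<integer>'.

m = 3749
d = (14, 6);  v_rel = (8, 11),  |v_rel|² = 185
v_rel×d = (8)·(6) − (11)·(14) = -106
since m = R²·185 − (-106)²:  R² = (11236 + 3749) / 185 = 81
R = √81 = 9  ⇒  r_B = 9 − 4 = 5

rB=5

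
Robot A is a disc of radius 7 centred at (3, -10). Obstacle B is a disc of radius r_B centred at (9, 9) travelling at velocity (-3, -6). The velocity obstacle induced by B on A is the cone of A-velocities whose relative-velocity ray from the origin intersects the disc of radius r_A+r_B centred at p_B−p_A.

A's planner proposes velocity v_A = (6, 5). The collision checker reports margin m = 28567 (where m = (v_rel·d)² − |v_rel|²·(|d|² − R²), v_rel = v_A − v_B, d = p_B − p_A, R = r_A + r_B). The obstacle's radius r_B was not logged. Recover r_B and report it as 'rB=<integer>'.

m = 28567
d = (6, 19);  v_rel = (9, 11),  |v_rel|² = 202
v_rel×d = (9)·(19) − (11)·(6) = 105
since m = R²·202 − 105²:  R² = (11025 + 28567) / 202 = 196
R = √196 = 14  ⇒  r_B = 14 − 7 = 7

rB=7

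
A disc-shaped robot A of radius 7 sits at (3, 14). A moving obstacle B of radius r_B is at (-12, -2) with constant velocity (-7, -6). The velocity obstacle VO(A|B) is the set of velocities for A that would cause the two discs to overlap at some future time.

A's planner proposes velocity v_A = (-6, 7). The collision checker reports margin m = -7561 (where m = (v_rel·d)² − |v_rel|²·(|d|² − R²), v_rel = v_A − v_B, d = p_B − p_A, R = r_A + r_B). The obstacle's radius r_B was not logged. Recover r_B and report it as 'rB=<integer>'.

m = -7561
d = (-15, -16);  v_rel = (1, 13),  |v_rel|² = 170
v_rel×d = (1)·(-16) − (13)·(-15) = 179
since m = R²·170 − 179²:  R² = (32041 + -7561) / 170 = 144
R = √144 = 12  ⇒  r_B = 12 − 7 = 5

rB=5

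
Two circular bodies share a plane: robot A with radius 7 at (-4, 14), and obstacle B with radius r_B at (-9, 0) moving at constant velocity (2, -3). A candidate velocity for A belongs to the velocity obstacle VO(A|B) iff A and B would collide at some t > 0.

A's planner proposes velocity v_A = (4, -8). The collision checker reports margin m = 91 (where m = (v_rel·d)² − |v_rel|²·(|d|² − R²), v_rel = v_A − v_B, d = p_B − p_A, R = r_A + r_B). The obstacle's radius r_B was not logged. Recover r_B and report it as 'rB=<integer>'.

m = 91
d = (-5, -14);  v_rel = (2, -5),  |v_rel|² = 29
v_rel×d = (2)·(-14) − (-5)·(-5) = -53
since m = R²·29 − (-53)²:  R² = (2809 + 91) / 29 = 100
R = √100 = 10  ⇒  r_B = 10 − 7 = 3

rB=3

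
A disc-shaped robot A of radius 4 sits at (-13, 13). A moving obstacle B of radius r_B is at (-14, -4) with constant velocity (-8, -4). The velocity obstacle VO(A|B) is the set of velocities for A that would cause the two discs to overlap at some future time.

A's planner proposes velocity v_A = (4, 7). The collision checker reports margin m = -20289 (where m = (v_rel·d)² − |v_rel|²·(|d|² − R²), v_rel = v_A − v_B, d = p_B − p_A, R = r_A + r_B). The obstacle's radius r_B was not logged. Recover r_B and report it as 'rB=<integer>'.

m = -20289
d = (-1, -17);  v_rel = (12, 11),  |v_rel|² = 265
v_rel×d = (12)·(-17) − (11)·(-1) = -193
since m = R²·265 − (-193)²:  R² = (37249 + -20289) / 265 = 64
R = √64 = 8  ⇒  r_B = 8 − 4 = 4

rB=4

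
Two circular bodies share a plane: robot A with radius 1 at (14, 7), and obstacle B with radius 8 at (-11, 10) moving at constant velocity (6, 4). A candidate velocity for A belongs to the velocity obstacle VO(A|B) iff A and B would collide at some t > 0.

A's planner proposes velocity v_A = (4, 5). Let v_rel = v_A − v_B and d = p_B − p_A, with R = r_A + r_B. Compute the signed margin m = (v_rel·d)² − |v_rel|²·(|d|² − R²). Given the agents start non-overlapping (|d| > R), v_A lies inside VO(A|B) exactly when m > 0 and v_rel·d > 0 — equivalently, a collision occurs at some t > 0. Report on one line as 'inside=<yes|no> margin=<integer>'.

d = (-25, 3),  |d|² = 634;  R = 1+8 = 9,  c = 634−9² = 553
v_rel = (-2, 1),  |v_rel|² = 5;  v_rel·d = (-2)·(-25) + (1)·(3) = 53
5·t² − 106·t + 553 = 0  ⇒  m = 53² − 5·553 = 44
m = 44 > 0,  v_rel·d = 53 > 0  ⇒  inside

inside=yes margin=44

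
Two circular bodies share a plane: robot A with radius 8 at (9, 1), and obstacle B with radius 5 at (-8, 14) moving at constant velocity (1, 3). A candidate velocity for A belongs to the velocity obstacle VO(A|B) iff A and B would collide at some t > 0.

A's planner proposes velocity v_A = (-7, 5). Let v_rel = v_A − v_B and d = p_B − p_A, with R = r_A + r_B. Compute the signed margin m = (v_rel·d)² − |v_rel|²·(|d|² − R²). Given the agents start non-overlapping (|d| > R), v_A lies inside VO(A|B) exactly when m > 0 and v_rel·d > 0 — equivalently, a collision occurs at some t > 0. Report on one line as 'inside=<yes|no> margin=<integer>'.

d = (-17, 13),  |d|² = 458;  R = 8+5 = 13,  c = 458−13² = 289
v_rel = (-8, 2),  |v_rel|² = 68;  v_rel·d = (-8)·(-17) + (2)·(13) = 162
68·t² − 324·t + 289 = 0  ⇒  m = 162² − 68·289 = 6592
m = 6592 > 0,  v_rel·d = 162 > 0  ⇒  inside

inside=yes margin=6592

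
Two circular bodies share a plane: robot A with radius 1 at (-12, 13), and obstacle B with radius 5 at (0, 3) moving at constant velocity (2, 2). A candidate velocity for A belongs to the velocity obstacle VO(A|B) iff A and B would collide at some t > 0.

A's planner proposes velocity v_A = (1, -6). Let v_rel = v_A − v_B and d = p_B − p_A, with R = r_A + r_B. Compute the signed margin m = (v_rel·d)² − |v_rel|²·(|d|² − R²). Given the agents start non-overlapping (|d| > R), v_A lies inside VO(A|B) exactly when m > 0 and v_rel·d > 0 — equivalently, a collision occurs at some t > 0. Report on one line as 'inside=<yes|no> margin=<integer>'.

d = (12, -10),  |d|² = 244;  R = 1+5 = 6,  c = 244−6² = 208
v_rel = (-1, -8),  |v_rel|² = 65;  v_rel·d = (-1)·(12) + (-8)·(-10) = 68
65·t² − 136·t + 208 = 0  ⇒  m = 68² − 65·208 = -8896
m = -8896 < 0,  v_rel·d = 68 > 0  ⇒  outside

inside=no margin=-8896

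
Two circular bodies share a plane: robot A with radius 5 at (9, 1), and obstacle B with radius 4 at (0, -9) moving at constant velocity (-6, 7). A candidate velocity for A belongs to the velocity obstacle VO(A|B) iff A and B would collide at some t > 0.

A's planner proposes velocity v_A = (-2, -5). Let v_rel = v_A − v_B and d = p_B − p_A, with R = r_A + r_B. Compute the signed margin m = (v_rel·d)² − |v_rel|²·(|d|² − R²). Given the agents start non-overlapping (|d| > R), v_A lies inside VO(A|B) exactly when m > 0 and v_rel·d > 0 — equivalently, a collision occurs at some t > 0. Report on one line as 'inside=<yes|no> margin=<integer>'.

d = (-9, -10),  |d|² = 181;  R = 5+4 = 9,  c = 181−9² = 100
v_rel = (4, -12),  |v_rel|² = 160;  v_rel·d = (4)·(-9) + (-12)·(-10) = 84
160·t² − 168·t + 100 = 0  ⇒  m = 84² − 160·100 = -8944
m = -8944 < 0,  v_rel·d = 84 > 0  ⇒  outside

inside=no margin=-8944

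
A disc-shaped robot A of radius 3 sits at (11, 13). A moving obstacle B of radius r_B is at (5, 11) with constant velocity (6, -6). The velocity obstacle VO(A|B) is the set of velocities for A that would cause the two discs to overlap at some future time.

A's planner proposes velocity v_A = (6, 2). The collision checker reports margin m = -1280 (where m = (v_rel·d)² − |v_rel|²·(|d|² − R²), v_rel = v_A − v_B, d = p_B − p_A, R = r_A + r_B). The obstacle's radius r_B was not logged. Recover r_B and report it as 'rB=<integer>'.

m = -1280
d = (-6, -2);  v_rel = (0, 8),  |v_rel|² = 64
v_rel×d = (0)·(-2) − (8)·(-6) = 48
since m = R²·64 − 48²:  R² = (2304 + -1280) / 64 = 16
R = √16 = 4  ⇒  r_B = 4 − 3 = 1

rB=1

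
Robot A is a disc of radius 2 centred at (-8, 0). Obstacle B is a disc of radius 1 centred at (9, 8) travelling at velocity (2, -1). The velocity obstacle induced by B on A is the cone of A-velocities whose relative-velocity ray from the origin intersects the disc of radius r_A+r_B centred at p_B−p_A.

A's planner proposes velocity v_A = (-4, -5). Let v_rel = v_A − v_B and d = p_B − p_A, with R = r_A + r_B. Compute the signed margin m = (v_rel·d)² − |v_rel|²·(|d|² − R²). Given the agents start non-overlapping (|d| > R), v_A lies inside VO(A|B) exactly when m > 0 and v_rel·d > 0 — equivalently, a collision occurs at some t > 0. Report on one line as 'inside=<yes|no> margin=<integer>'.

d = (17, 8),  |d|² = 353;  R = 2+1 = 3,  c = 353−3² = 344
v_rel = (-6, -4),  |v_rel|² = 52;  v_rel·d = (-6)·(17) + (-4)·(8) = -134
52·t² + 268·t + 344 = 0  ⇒  m = (-134)² − 52·344 = 68
m = 68 > 0,  v_rel·d = -134 < 0  ⇒  outside

inside=no margin=68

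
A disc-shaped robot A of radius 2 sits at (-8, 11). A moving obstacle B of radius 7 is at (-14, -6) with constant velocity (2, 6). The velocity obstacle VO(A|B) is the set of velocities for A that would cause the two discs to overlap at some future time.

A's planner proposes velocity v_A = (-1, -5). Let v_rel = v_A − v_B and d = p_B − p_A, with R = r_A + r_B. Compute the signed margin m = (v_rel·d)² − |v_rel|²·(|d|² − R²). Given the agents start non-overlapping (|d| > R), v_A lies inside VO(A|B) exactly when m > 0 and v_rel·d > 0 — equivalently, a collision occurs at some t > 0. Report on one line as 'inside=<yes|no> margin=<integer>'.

d = (-6, -17),  |d|² = 325;  R = 2+7 = 9,  c = 325−9² = 244
v_rel = (-3, -11),  |v_rel|² = 130;  v_rel·d = (-3)·(-6) + (-11)·(-17) = 205
130·t² − 410·t + 244 = 0  ⇒  m = 205² − 130·244 = 10305
m = 10305 > 0,  v_rel·d = 205 > 0  ⇒  inside

inside=yes margin=10305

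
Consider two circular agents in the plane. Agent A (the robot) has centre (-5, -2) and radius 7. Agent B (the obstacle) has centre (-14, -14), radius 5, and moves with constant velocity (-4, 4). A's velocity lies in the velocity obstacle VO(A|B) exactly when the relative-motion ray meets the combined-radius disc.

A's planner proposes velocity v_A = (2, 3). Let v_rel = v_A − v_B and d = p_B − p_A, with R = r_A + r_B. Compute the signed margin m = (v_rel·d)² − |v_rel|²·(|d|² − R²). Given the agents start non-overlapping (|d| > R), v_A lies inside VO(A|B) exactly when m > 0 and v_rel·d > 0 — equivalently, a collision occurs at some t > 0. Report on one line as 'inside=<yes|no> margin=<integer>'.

d = (-9, -12),  |d|² = 225;  R = 7+5 = 12,  c = 225−12² = 81
v_rel = (6, -1),  |v_rel|² = 37;  v_rel·d = (6)·(-9) + (-1)·(-12) = -42
37·t² + 84·t + 81 = 0  ⇒  m = (-42)² − 37·81 = -1233
m = -1233 < 0,  v_rel·d = -42 < 0  ⇒  outside

inside=no margin=-1233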